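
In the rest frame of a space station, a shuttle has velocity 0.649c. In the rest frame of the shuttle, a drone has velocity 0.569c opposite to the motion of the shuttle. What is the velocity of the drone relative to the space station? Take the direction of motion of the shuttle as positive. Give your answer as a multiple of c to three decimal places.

+0.127c

With v = 0.649 and u' = -0.569 (in units of c),
u = (u' + v)/(1 + u'v/c²):
u = (-0.569 + 0.649) / (1 + (-0.569)·0.649) = 0.0800/0.6307 = 0.1268
(Galilean addition would give +0.080c.)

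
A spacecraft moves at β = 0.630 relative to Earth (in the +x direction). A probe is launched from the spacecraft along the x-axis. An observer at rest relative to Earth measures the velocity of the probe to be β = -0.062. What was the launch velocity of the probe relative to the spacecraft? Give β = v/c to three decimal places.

β = -0.666

Invert the composition law: u' = (u − v)/(1 − uv/c²).
u' = (-0.062 − 0.630) / (1 − (-0.062)(0.630)) = -0.6920/1.0391 = -0.6660.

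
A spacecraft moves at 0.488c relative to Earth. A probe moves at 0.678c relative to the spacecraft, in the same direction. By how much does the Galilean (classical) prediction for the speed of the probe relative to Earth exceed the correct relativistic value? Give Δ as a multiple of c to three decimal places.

Galilean: u_cl = 0.678 + 0.488 = 1.1660.
Relativistic: u_rel = (0.678 + 0.488) / (1 + 0.678·0.488) = 1.1660/1.3309 = 0.8761.
Δ = 1.1660 − 0.8761 = 0.2899.
(The classical prediction exceeds c; the relativistic result does not.)

Δ = 0.290c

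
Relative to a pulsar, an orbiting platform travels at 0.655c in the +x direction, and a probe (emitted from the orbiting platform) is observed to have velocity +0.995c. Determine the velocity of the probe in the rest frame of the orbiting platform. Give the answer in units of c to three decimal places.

+0.976c

Invert the composition law: u' = (u − v)/(1 − uv/c²).
u' = (0.995 − 0.655) / (1 − (0.995)(0.655)) = 0.3400/0.3483 = 0.9762.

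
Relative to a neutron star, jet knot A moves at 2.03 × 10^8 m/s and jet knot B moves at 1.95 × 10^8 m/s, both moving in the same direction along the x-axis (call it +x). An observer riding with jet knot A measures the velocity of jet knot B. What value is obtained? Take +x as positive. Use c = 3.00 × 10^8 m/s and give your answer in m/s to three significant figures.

-1.43 × 10^7 m/s

β_A = 0.677, β_B = 0.650 (dividing each by c = 3.00 × 10^8 m/s).
Transform to A's frame with the inverse velocity-addition law: u' = (u − v)/(1 − uv/c²), taking u = β_B and v = β_A.
u' = (0.650 − 0.677) / (1 − (0.677)(0.650)) = -0.0267/0.5602 = -0.0476.
u' = -0.0476 × 3.00 × 10^8 m/s.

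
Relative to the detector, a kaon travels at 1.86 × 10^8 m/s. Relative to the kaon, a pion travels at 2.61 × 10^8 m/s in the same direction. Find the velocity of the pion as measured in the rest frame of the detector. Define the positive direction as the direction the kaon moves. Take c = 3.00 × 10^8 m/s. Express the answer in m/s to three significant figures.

In units of c (dividing by 3.00 × 10^8 m/s): v = 0.620, u' = 0.870.
u = (u' + v)/(1 + u'v/c²):
u = (0.870 + 0.620) / (1 + 0.870·0.620) = 1.4900/1.5394 = 0.9679
(Galilean addition would give +1.490c, exceeding c.)
Converting back: u = 0.9679 × 3.00 × 10^8 m/s.

2.90 × 10^8 m/s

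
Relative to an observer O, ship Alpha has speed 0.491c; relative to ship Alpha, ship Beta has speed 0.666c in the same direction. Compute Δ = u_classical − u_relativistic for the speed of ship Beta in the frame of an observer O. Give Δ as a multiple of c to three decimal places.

Galilean: u_cl = 0.666 + 0.491 = 1.1570.
Relativistic: u_rel = (0.666 + 0.491) / (1 + 0.666·0.491) = 1.1570/1.3270 = 0.8719.
Δ = 1.1570 − 0.8719 = 0.2851.
(The classical prediction exceeds c; the relativistic result does not.)

Δ = 0.285c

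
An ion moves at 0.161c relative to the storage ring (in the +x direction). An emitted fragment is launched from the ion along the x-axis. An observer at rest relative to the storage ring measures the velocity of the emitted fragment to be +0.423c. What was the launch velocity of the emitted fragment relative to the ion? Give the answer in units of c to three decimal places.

+0.281c

Invert the composition law: u' = (u − v)/(1 − uv/c²).
u' = (0.423 − 0.161) / (1 − (0.423)(0.161)) = 0.2620/0.9319 = 0.2811.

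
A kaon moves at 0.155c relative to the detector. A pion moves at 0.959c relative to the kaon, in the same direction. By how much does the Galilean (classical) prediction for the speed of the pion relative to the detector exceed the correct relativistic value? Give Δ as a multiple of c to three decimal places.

Δ = 0.144c

Galilean: u_cl = 0.959 + 0.155 = 1.1140.
Relativistic: u_rel = (0.959 + 0.155) / (1 + 0.959·0.155) = 1.1140/1.1486 = 0.9698.
Δ = 1.1140 − 0.9698 = 0.1442.
(The classical prediction exceeds c; the relativistic result does not.)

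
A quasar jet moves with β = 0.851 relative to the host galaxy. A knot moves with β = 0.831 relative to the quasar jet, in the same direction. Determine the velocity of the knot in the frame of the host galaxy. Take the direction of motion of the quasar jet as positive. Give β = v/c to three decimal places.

With v = 0.851 and u' = 0.831 (in units of c),
u = (u' + v)/(1 + u'v/c²):
u = (0.831 + 0.851) / (1 + 0.831·0.851) = 1.6820/1.7072 = 0.9852
(Galilean addition would give +1.682c, exceeding c.)

β = 0.985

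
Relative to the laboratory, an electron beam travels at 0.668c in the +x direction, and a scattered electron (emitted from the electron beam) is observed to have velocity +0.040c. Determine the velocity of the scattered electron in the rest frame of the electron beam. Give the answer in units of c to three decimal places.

Invert the composition law: u' = (u − v)/(1 − uv/c²).
u' = (0.040 − 0.668) / (1 − (0.040)(0.668)) = -0.6280/0.9733 = -0.6452.

-0.645c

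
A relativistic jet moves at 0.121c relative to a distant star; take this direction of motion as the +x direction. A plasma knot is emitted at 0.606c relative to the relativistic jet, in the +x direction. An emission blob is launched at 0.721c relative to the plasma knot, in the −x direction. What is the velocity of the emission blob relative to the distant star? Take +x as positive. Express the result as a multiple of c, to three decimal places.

Apply u = (u' + v)/(1 + u'v/c²) successively, working outward toward the distant star.
Start: velocity of the relativistic jet relative to the distant star = 0.1210c.
Compose with the plasma knot (u' = 0.606 in the relativistic jet frame): u_1 = (0.606 + 0.121) / (1 + 0.606·0.121) = 0.7270/1.0733 = 0.6773.
Compose with the emission blob (u' = -0.721 in the plasma knot frame): u_2 = (-0.721 + 0.677) / (1 + (-0.721)·0.677) = -0.0437/0.5116 = -0.0853.

-0.085c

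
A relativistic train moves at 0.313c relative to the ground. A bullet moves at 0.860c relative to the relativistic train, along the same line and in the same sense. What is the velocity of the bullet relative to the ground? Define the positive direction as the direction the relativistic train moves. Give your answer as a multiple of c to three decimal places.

With v = 0.313 and u' = 0.860 (in units of c),
u = (u' + v)/(1 + u'v/c²):
u = (0.860 + 0.313) / (1 + 0.860·0.313) = 1.1730/1.2692 = 0.9242

0.924c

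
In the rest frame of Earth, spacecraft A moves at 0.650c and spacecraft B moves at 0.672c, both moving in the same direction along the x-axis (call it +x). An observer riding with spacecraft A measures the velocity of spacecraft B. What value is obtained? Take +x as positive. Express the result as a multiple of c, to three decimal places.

+0.039c

β_A = 0.650, β_B = 0.672.
Transform to A's frame with the inverse velocity-addition law: u' = (u − v)/(1 − uv/c²), taking u = β_B and v = β_A.
u' = (0.672 − 0.650) / (1 − (0.650)(0.672)) = 0.0220/0.5632 = 0.0391.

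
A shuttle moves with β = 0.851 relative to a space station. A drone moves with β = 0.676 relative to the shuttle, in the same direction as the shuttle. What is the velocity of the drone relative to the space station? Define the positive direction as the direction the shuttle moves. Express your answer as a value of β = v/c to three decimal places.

β = 0.969

With v = 0.851 and u' = 0.676 (in units of c),
u = (u' + v)/(1 + u'v/c²):
u = (0.676 + 0.851) / (1 + 0.676·0.851) = 1.5270/1.5753 = 0.9694
(Galilean addition would give +1.527c, exceeding c.)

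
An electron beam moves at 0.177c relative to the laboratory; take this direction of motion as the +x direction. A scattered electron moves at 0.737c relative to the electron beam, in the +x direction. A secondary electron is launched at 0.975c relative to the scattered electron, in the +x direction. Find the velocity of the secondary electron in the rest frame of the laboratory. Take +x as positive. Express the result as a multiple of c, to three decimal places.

Apply u = (u' + v)/(1 + u'v/c²) successively, working outward toward the laboratory.
Start: velocity of the electron beam relative to the laboratory = 0.1770c.
Compose with the scattered electron (u' = 0.737 in the electron beam frame): u_1 = (0.737 + 0.177) / (1 + 0.737·0.177) = 0.9140/1.1304 = 0.8085.
Compose with the secondary electron (u' = 0.975 in the scattered electron frame): u_2 = (0.975 + 0.809) / (1 + 0.975·0.809) = 1.7835/1.7883 = 0.9973.

0.997c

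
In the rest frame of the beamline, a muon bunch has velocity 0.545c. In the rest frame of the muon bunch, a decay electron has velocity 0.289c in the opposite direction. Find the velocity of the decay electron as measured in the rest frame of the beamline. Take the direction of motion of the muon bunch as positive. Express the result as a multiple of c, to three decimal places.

+0.304c

With v = 0.545 and u' = -0.289 (in units of c),
u = (u' + v)/(1 + u'v/c²):
u = (-0.289 + 0.545) / (1 + (-0.289)·0.545) = 0.2560/0.8425 = 0.3039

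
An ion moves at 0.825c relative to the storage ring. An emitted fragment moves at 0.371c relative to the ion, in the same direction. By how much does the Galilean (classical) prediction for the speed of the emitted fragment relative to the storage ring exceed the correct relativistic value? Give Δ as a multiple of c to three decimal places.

Galilean: u_cl = 0.371 + 0.825 = 1.1960.
Relativistic: u_rel = (0.371 + 0.825) / (1 + 0.371·0.825) = 1.1960/1.3061 = 0.9157.
Δ = 1.1960 − 0.9157 = 0.2803.
(The classical prediction exceeds c; the relativistic result does not.)

Δ = 0.280c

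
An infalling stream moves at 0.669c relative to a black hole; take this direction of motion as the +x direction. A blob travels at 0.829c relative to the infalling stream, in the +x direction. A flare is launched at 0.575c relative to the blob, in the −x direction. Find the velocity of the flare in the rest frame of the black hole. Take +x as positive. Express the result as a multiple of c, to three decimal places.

Apply u = (u' + v)/(1 + u'v/c²) successively, working outward toward the black hole.
Start: velocity of the infalling stream relative to the black hole = 0.6690c.
Compose with the blob (u' = 0.829 in the infalling stream frame): u_1 = (0.829 + 0.669) / (1 + 0.829·0.669) = 1.4980/1.5546 = 0.9636.
Compose with the flare (u' = -0.575 in the blob frame): u_2 = (-0.575 + 0.964) / (1 + (-0.575)·0.964) = 0.3886/0.4459 = 0.8714.

+0.871c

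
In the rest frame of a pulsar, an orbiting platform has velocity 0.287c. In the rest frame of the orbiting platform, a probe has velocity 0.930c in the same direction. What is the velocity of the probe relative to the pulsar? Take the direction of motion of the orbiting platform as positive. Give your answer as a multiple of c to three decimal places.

0.961c

With v = 0.287 and u' = 0.930 (in units of c),
u = (u' + v)/(1 + u'v/c²):
u = (0.930 + 0.287) / (1 + 0.930·0.287) = 1.2170/1.2669 = 0.9606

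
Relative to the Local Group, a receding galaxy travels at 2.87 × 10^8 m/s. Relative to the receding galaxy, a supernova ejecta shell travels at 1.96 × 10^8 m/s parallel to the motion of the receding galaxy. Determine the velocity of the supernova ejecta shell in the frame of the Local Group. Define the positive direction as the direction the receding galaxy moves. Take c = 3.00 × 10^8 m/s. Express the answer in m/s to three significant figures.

2.97 × 10^8 m/s

In units of c (dividing by 3.00 × 10^8 m/s): v = 0.957, u' = 0.653.
u = (u' + v)/(1 + u'v/c²):
u = (0.653 + 0.957) / (1 + 0.653·0.957) = 1.6100/1.6250 = 0.9908
Converting back: u = 0.9908 × 3.00 × 10^8 m/s.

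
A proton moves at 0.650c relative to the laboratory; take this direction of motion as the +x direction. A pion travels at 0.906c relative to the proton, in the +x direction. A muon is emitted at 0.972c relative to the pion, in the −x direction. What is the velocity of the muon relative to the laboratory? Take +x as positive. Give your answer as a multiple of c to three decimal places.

+0.152c

Apply u = (u' + v)/(1 + u'v/c²) successively, working outward toward the laboratory.
Start: velocity of the proton relative to the laboratory = 0.6500c.
Compose with the pion (u' = 0.906 in the proton frame): u_1 = (0.906 + 0.650) / (1 + 0.906·0.650) = 1.5560/1.5889 = 0.9793.
Compose with the muon (u' = -0.972 in the pion frame): u_2 = (-0.972 + 0.979) / (1 + (-0.972)·0.979) = 0.0073/0.0481 = 0.1516.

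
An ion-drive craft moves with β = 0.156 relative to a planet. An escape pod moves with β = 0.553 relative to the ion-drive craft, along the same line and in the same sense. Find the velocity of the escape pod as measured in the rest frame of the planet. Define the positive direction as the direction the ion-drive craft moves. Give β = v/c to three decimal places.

β = 0.653

With v = 0.156 and u' = 0.553 (in units of c),
u = (u' + v)/(1 + u'v/c²):
u = (0.553 + 0.156) / (1 + 0.553·0.156) = 0.7090/1.0863 = 0.6527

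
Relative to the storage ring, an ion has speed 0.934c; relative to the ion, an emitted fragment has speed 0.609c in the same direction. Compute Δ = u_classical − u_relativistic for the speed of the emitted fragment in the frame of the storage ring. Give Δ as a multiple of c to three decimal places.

Galilean: u_cl = 0.609 + 0.934 = 1.5430.
Relativistic: u_rel = (0.609 + 0.934) / (1 + 0.609·0.934) = 1.5430/1.5688 = 0.9836.
Δ = 1.5430 − 0.9836 = 0.5594.
(The classical prediction exceeds c; the relativistic result does not.)

Δ = 0.559c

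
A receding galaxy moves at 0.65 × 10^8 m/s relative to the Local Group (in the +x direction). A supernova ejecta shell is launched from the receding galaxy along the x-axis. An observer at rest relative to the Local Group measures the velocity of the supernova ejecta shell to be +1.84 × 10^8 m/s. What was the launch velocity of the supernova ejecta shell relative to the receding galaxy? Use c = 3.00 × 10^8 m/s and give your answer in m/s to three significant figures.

+1.37 × 10^8 m/s

v = 0.217c, u = 0.613c.
Invert the composition law: u' = (u − v)/(1 − uv/c²).
u' = (0.613 − 0.217) / (1 − (0.613)(0.217)) = 0.3967/0.8671 = 0.4575.
u' = 0.4575 × 3.00 × 10^8 m/s.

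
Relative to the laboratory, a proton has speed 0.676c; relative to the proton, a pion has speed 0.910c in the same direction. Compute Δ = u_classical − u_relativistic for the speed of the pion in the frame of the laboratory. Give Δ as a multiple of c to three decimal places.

Δ = 0.604c

Galilean: u_cl = 0.910 + 0.676 = 1.5860.
Relativistic: u_rel = (0.910 + 0.676) / (1 + 0.910·0.676) = 1.5860/1.6152 = 0.9819.
Δ = 1.5860 − 0.9819 = 0.6041.
(The classical prediction exceeds c; the relativistic result does not.)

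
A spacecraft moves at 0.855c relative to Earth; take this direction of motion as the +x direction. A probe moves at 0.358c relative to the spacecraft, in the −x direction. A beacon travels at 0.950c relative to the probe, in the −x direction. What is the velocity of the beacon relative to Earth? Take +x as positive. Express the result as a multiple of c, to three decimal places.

Apply u = (u' + v)/(1 + u'v/c²) successively, working outward toward Earth.
Start: velocity of the spacecraft relative to Earth = 0.8550c.
Compose with the probe (u' = -0.358 in the spacecraft frame): u_1 = (-0.358 + 0.855) / (1 + (-0.358)·0.855) = 0.4970/0.6939 = 0.7162.
Compose with the beacon (u' = -0.950 in the probe frame): u_2 = (-0.950 + 0.716) / (1 + (-0.950)·0.716) = -0.2338/0.3196 = -0.7315.

-0.731c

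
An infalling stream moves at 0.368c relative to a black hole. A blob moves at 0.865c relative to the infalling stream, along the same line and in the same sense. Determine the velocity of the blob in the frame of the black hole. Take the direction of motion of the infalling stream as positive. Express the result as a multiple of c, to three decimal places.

With v = 0.368 and u' = 0.865 (in units of c),
u = (u' + v)/(1 + u'v/c²):
u = (0.865 + 0.368) / (1 + 0.865·0.368) = 1.2330/1.3183 = 0.9353
(Galilean addition would give +1.233c, exceeding c.)

0.935c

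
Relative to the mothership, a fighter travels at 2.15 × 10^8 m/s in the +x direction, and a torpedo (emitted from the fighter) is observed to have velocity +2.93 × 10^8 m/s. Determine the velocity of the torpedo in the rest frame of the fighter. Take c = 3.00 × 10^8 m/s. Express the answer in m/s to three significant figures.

v = 0.717c, u = 0.977c.
Invert the composition law: u' = (u − v)/(1 − uv/c²).
u' = (0.977 − 0.717) / (1 − (0.977)(0.717)) = 0.2600/0.3001 = 0.8665.
u' = 0.8665 × 3.00 × 10^8 m/s.

+2.60 × 10^8 m/s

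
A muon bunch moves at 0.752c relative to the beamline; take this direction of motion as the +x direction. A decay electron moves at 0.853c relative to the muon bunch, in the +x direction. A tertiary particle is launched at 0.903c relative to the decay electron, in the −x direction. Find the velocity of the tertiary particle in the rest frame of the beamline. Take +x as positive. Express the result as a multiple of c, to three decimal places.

+0.639c

Apply u = (u' + v)/(1 + u'v/c²) successively, working outward toward the beamline.
Start: velocity of the muon bunch relative to the beamline = 0.7520c.
Compose with the decay electron (u' = 0.853 in the muon bunch frame): u_1 = (0.853 + 0.752) / (1 + 0.853·0.752) = 1.6050/1.6415 = 0.9778.
Compose with the tertiary particle (u' = -0.903 in the decay electron frame): u_2 = (-0.903 + 0.978) / (1 + (-0.903)·0.978) = 0.0748/0.1171 = 0.6389.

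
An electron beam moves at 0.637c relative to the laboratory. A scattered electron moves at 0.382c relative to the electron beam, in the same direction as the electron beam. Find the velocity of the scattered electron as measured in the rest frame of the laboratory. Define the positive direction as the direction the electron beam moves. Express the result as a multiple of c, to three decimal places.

With v = 0.637 and u' = 0.382 (in units of c),
u = (u' + v)/(1 + u'v/c²):
u = (0.382 + 0.637) / (1 + 0.382·0.637) = 1.0190/1.2433 = 0.8196
(Galilean addition would give +1.019c, exceeding c.)

0.820c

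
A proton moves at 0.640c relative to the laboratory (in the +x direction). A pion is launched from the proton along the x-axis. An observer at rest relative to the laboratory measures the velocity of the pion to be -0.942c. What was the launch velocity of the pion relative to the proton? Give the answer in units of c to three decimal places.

-0.987c

Invert the composition law: u' = (u − v)/(1 − uv/c²).
u' = (-0.942 − 0.640) / (1 − (-0.942)(0.640)) = -1.5820/1.6029 = -0.9870.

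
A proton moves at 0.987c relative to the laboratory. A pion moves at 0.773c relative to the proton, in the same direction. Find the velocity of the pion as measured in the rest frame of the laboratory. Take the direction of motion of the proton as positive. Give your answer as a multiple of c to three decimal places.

0.998c

With v = 0.987 and u' = 0.773 (in units of c),
u = (u' + v)/(1 + u'v/c²):
u = (0.773 + 0.987) / (1 + 0.773·0.987) = 1.7600/1.7630 = 0.9983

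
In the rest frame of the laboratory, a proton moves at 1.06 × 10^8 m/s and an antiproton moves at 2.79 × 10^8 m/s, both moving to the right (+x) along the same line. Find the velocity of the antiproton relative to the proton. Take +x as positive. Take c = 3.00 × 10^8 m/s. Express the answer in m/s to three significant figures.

β_A = 0.353, β_B = 0.930 (dividing each by c = 3.00 × 10^8 m/s).
Transform to A's frame with the inverse velocity-addition law: u' = (u − v)/(1 − uv/c²), taking u = β_B and v = β_A.
u' = (0.930 − 0.353) / (1 − (0.353)(0.930)) = 0.5767/0.6714 = 0.8589.
u' = 0.8589 × 3.00 × 10^8 m/s.

+2.58 × 10^8 m/s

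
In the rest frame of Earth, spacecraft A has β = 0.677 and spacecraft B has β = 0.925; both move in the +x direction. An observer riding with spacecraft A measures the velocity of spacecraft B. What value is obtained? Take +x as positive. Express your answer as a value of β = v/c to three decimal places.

β_A = 0.677, β_B = 0.925.
Transform to A's frame with the inverse velocity-addition law: u' = (u − v)/(1 − uv/c²), taking u = β_B and v = β_A.
u' = (0.925 − 0.677) / (1 − (0.677)(0.925)) = 0.2480/0.3738 = 0.6635.

β = +0.664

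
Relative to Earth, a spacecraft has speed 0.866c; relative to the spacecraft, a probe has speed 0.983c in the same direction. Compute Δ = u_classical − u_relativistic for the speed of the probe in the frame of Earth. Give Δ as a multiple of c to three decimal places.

Galilean: u_cl = 0.983 + 0.866 = 1.8490.
Relativistic: u_rel = (0.983 + 0.866) / (1 + 0.983·0.866) = 1.8490/1.8513 = 0.9988.
Δ = 1.8490 − 0.9988 = 0.8502.
(The classical prediction exceeds c; the relativistic result does not.)

Δ = 0.850c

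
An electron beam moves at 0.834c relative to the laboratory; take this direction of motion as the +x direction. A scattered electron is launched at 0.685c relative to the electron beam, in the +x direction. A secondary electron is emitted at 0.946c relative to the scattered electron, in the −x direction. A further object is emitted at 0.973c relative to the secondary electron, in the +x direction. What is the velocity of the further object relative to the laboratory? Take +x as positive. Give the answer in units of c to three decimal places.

+0.983c

Apply u = (u' + v)/(1 + u'v/c²) successively, working outward toward the laboratory.
Start: velocity of the electron beam relative to the laboratory = 0.8340c.
Compose with the scattered electron (u' = 0.685 in the electron beam frame): u_1 = (0.685 + 0.834) / (1 + 0.685·0.834) = 1.5190/1.5713 = 0.9667.
Compose with the secondary electron (u' = -0.946 in the scattered electron frame): u_2 = (-0.946 + 0.967) / (1 + (-0.946)·0.967) = 0.0207/0.0855 = 0.2424.
Compose with the further object (u' = 0.973 in the secondary electron frame): u_3 = (0.973 + 0.242) / (1 + 0.973·0.242) = 1.2154/1.2359 = 0.9834.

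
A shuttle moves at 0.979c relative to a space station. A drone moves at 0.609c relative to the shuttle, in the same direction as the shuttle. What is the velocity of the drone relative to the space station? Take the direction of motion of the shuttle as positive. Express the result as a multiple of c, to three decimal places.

0.995c

With v = 0.979 and u' = 0.609 (in units of c),
u = (u' + v)/(1 + u'v/c²):
u = (0.609 + 0.979) / (1 + 0.609·0.979) = 1.5880/1.5962 = 0.9949
(Galilean addition would give +1.588c, exceeding c.)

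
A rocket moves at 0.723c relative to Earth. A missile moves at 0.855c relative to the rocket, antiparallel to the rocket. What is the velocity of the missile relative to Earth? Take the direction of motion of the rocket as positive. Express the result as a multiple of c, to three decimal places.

With v = 0.723 and u' = -0.855 (in units of c),
u = (u' + v)/(1 + u'v/c²):
u = (-0.855 + 0.723) / (1 + (-0.855)·0.723) = -0.1320/0.3818 = -0.3457

-0.346c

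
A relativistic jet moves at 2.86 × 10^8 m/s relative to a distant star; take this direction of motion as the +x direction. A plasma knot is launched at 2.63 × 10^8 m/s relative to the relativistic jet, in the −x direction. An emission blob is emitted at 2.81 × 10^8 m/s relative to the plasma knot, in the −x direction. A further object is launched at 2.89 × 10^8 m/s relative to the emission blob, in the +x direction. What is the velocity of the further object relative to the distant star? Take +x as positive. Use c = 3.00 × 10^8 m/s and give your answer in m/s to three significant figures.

Apply u = (u' + v)/(1 + u'v/c²) successively, working outward toward the distant star.
(Dividing each given speed by c = 3.00 × 10^8 m/s to work in units of c.)
Start: velocity of the relativistic jet relative to the distant star = 0.9533c.
Compose with the plasma knot (u' = -0.877 in the relativistic jet frame): u_1 = (-0.877 + 0.953) / (1 + (-0.877)·0.953) = 0.0767/0.1642 = 0.4668.
Compose with the emission blob (u' = -0.937 in the plasma knot frame): u_2 = (-0.937 + 0.467) / (1 + (-0.937)·0.467) = -0.4699/0.5628 = -0.8349.
Compose with the further object (u' = 0.963 in the emission blob frame): u_3 = (0.963 + (-0.835)) / (1 + 0.963·(-0.835)) = 0.1284/0.1957 = 0.6562.
So u = 0.6562 × 3.00 × 10^8 m/s.

+1.97 × 10^8 m/s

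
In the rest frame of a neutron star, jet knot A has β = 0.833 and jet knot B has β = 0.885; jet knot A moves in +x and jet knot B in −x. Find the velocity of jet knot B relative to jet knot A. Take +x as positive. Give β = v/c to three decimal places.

β_A = 0.833, β_B = -0.885.
Transform to A's frame with the inverse velocity-addition law: u' = (u − v)/(1 − uv/c²), taking u = β_B and v = β_A.
u' = (-0.885 − 0.833) / (1 − (0.833)(-0.885)) = -1.7180/1.7372 = -0.9889.

β = -0.989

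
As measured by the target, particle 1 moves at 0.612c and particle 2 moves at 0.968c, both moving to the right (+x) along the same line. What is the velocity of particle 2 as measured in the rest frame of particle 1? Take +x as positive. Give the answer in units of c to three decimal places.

β_A = 0.612, β_B = 0.968.
Transform to A's frame with the inverse velocity-addition law: u' = (u − v)/(1 − uv/c²), taking u = β_B and v = β_A.
u' = (0.968 − 0.612) / (1 − (0.612)(0.968)) = 0.3560/0.4076 = 0.8734.

+0.873c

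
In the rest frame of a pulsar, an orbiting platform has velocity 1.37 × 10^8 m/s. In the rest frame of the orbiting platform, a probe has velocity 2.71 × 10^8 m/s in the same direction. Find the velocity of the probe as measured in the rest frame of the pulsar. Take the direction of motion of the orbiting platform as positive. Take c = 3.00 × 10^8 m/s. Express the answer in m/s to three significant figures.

2.89 × 10^8 m/s

In units of c (dividing by 3.00 × 10^8 m/s): v = 0.457, u' = 0.903.
u = (u' + v)/(1 + u'v/c²):
u = (0.903 + 0.457) / (1 + 0.903·0.457) = 1.3600/1.4125 = 0.9628
Converting back: u = 0.9628 × 3.00 × 10^8 m/s.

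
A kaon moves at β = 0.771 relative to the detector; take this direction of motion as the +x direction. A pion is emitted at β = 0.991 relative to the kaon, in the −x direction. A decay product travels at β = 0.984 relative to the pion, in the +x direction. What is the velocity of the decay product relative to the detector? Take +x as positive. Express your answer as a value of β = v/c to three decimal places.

Apply u = (u' + v)/(1 + u'v/c²) successively, working outward toward the detector.
Start: velocity of the kaon relative to the detector = 0.7710c.
Compose with the pion (u' = -0.991 in the kaon frame): u_1 = (-0.991 + 0.771) / (1 + (-0.991)·0.771) = -0.2200/0.2359 = -0.9324.
Compose with the decay product (u' = 0.984 in the pion frame): u_2 = (0.984 + (-0.932)) / (1 + 0.984·(-0.932)) = 0.0516/0.0825 = 0.6251.

β = +0.625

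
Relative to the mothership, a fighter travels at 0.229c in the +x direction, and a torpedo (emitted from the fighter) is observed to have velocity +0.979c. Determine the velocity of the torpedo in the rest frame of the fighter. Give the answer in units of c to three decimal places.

+0.967c

Invert the composition law: u' = (u − v)/(1 − uv/c²).
u' = (0.979 − 0.229) / (1 − (0.979)(0.229)) = 0.7500/0.7758 = 0.9667.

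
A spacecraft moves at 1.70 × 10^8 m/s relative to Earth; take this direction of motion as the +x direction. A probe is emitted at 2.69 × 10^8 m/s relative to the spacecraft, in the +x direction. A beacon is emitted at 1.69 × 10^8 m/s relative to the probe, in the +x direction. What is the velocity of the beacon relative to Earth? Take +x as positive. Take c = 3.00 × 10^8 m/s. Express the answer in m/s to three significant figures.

Apply u = (u' + v)/(1 + u'v/c²) successively, working outward toward Earth.
(Dividing each given speed by c = 3.00 × 10^8 m/s to work in units of c.)
Start: velocity of the spacecraft relative to Earth = 0.5667c.
Compose with the probe (u' = 0.897 in the spacecraft frame): u_1 = (0.897 + 0.567) / (1 + 0.897·0.567) = 1.4633/1.5081 = 0.9703.
Compose with the beacon (u' = 0.563 in the probe frame): u_2 = (0.563 + 0.970) / (1 + 0.563·0.970) = 1.5336/1.5466 = 0.9916.
So u = 0.9916 × 3.00 × 10^8 m/s.

2.97 × 10^8 m/s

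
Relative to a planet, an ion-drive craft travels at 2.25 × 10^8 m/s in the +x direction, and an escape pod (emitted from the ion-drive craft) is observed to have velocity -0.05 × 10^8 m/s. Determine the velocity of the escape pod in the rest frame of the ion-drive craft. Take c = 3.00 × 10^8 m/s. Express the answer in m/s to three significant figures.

-2.27 × 10^8 m/s

v = 0.750c, u = -0.017c.
Invert the composition law: u' = (u − v)/(1 − uv/c²).
u' = (-0.017 − 0.750) / (1 − (-0.017)(0.750)) = -0.7667/1.0125 = -0.7572.
u' = -0.7572 × 3.00 × 10^8 m/s.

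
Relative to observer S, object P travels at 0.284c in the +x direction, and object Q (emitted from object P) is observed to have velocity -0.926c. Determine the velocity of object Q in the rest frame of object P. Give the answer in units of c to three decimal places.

-0.958c

Invert the composition law: u' = (u − v)/(1 − uv/c²).
u' = (-0.926 − 0.284) / (1 − (-0.926)(0.284)) = -1.2100/1.2630 = -0.9580.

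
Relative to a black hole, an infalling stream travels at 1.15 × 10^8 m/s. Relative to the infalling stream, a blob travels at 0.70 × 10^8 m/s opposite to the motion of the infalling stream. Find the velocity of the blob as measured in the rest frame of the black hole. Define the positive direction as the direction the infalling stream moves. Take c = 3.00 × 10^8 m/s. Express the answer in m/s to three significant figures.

+4.94 × 10^7 m/s

In units of c (dividing by 3.00 × 10^8 m/s): v = 0.383, u' = -0.233.
u = (u' + v)/(1 + u'v/c²):
u = (-0.233 + 0.383) / (1 + (-0.233)·0.383) = 0.1500/0.9106 = 0.1647
(Galilean addition would give +0.150c.)
Converting back: u = 0.1647 × 3.00 × 10^8 m/s.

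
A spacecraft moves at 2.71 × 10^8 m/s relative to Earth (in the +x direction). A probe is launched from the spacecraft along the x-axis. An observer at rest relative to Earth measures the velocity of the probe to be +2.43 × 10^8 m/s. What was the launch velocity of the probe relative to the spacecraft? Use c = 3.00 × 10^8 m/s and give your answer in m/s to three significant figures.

-1.04 × 10^8 m/s

v = 0.903c, u = 0.810c.
Invert the composition law: u' = (u − v)/(1 − uv/c²).
u' = (0.810 − 0.903) / (1 − (0.810)(0.903)) = -0.0933/0.2683 = -0.3479.
u' = -0.3479 × 3.00 × 10^8 m/s.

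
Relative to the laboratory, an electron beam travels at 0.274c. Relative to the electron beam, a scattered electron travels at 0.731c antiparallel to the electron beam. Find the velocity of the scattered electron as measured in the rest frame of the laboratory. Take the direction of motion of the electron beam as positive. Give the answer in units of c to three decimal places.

-0.571c

With v = 0.274 and u' = -0.731 (in units of c),
u = (u' + v)/(1 + u'v/c²):
u = (-0.731 + 0.274) / (1 + (-0.731)·0.274) = -0.4570/0.7997 = -0.5715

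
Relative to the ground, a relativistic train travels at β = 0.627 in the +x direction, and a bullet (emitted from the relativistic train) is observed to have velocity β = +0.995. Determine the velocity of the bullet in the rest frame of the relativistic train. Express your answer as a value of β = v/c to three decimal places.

β = +0.978

Invert the composition law: u' = (u − v)/(1 − uv/c²).
u' = (0.995 − 0.627) / (1 − (0.995)(0.627)) = 0.3680/0.3761 = 0.9784.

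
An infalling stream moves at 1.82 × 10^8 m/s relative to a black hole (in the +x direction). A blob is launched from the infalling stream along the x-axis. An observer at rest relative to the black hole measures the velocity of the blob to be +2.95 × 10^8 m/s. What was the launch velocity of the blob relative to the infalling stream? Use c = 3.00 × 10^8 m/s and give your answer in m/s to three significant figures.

+2.80 × 10^8 m/s

v = 0.607c, u = 0.983c.
Invert the composition law: u' = (u − v)/(1 − uv/c²).
u' = (0.983 − 0.607) / (1 − (0.983)(0.607)) = 0.3767/0.4034 = 0.9336.
u' = 0.9336 × 3.00 × 10^8 m/s.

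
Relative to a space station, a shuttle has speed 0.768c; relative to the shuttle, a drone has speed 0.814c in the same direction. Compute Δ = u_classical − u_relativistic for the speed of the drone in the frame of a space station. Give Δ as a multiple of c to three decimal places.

Galilean: u_cl = 0.814 + 0.768 = 1.5820.
Relativistic: u_rel = (0.814 + 0.768) / (1 + 0.814·0.768) = 1.5820/1.6252 = 0.9734.
Δ = 1.5820 − 0.9734 = 0.6086.
(The classical prediction exceeds c; the relativistic result does not.)

Δ = 0.609c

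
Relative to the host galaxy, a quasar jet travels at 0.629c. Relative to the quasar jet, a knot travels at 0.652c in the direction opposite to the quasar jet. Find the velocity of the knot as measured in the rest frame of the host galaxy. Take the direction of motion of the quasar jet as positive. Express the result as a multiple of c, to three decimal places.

With v = 0.629 and u' = -0.652 (in units of c),
u = (u' + v)/(1 + u'v/c²):
u = (-0.652 + 0.629) / (1 + (-0.652)·0.629) = -0.0230/0.5899 = -0.0390

-0.039c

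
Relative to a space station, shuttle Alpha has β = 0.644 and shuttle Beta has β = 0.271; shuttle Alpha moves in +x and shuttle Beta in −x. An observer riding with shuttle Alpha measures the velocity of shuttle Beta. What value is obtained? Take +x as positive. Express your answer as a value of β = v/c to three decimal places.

β_A = 0.644, β_B = -0.271.
Transform to A's frame with the inverse velocity-addition law: u' = (u − v)/(1 − uv/c²), taking u = β_B and v = β_A.
u' = (-0.271 − 0.644) / (1 − (0.644)(-0.271)) = -0.9150/1.1745 = -0.7790.

β = -0.779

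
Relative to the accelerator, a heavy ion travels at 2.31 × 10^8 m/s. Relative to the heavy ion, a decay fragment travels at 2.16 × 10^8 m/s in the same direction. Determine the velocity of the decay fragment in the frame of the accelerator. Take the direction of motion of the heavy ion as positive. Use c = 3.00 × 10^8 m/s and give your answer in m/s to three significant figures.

2.88 × 10^8 m/s

In units of c (dividing by 3.00 × 10^8 m/s): v = 0.770, u' = 0.720.
u = (u' + v)/(1 + u'v/c²):
u = (0.720 + 0.770) / (1 + 0.720·0.770) = 1.4900/1.5544 = 0.9586
(Galilean addition would give +1.490c, exceeding c.)
Converting back: u = 0.9586 × 3.00 × 10^8 m/s.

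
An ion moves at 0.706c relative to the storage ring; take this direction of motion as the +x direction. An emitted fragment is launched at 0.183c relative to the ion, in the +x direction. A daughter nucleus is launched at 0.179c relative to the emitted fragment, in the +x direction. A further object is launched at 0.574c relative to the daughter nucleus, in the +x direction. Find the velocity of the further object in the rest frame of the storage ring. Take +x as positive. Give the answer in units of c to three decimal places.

0.956c

Apply u = (u' + v)/(1 + u'v/c²) successively, working outward toward the storage ring.
Start: velocity of the ion relative to the storage ring = 0.7060c.
Compose with the emitted fragment (u' = 0.183 in the ion frame): u_1 = (0.183 + 0.706) / (1 + 0.183·0.706) = 0.8890/1.1292 = 0.7873.
Compose with the daughter nucleus (u' = 0.179 in the emitted fragment frame): u_2 = (0.179 + 0.787) / (1 + 0.179·0.787) = 0.9663/1.1409 = 0.8469.
Compose with the further object (u' = 0.574 in the daughter nucleus frame): u_3 = (0.574 + 0.847) / (1 + 0.574·0.847) = 1.4209/1.4861 = 0.9561.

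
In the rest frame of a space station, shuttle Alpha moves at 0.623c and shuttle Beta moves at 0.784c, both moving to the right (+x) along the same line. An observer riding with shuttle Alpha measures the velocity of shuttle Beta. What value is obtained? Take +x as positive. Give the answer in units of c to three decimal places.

β_A = 0.623, β_B = 0.784.
Transform to A's frame with the inverse velocity-addition law: u' = (u − v)/(1 − uv/c²), taking u = β_B and v = β_A.
u' = (0.784 − 0.623) / (1 − (0.623)(0.784)) = 0.1610/0.5116 = 0.3147.

+0.315c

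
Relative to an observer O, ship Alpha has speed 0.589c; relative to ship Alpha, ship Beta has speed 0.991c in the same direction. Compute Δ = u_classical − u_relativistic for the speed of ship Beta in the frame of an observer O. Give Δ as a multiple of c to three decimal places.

Δ = 0.582c

Galilean: u_cl = 0.991 + 0.589 = 1.5800.
Relativistic: u_rel = (0.991 + 0.589) / (1 + 0.991·0.589) = 1.5800/1.5837 = 0.9977.
Δ = 1.5800 − 0.9977 = 0.5823.
(The classical prediction exceeds c; the relativistic result does not.)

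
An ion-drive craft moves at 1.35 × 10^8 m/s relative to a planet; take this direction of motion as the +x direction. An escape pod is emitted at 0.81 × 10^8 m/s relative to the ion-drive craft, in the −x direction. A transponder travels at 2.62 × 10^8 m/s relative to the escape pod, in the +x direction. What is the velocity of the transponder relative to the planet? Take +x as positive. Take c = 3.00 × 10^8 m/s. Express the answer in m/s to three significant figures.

Apply u = (u' + v)/(1 + u'v/c²) successively, working outward toward the planet.
(Dividing each given speed by c = 3.00 × 10^8 m/s to work in units of c.)
Start: velocity of the ion-drive craft relative to the planet = 0.4500c.
Compose with the escape pod (u' = -0.270 in the ion-drive craft frame): u_1 = (-0.270 + 0.450) / (1 + (-0.270)·0.450) = 0.1800/0.8785 = 0.2049.
Compose with the transponder (u' = 0.873 in the escape pod frame): u_2 = (0.873 + 0.205) / (1 + 0.873·0.205) = 1.0782/1.1789 = 0.9146.
So u = 0.9146 × 3.00 × 10^8 m/s.

+2.74 × 10^8 m/s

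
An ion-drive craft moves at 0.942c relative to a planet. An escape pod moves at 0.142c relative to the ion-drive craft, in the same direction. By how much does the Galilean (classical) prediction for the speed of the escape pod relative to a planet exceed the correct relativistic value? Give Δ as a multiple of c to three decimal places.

Δ = 0.128c

Galilean: u_cl = 0.142 + 0.942 = 1.0840.
Relativistic: u_rel = (0.142 + 0.942) / (1 + 0.142·0.942) = 1.0840/1.1338 = 0.9561.
Δ = 1.0840 − 0.9561 = 0.1279.
(The classical prediction exceeds c; the relativistic result does not.)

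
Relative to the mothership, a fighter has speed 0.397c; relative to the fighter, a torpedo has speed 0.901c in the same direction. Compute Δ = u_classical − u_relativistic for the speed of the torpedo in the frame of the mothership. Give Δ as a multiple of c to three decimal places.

Δ = 0.342c

Galilean: u_cl = 0.901 + 0.397 = 1.2980.
Relativistic: u_rel = (0.901 + 0.397) / (1 + 0.901·0.397) = 1.2980/1.3577 = 0.9560.
Δ = 1.2980 − 0.9560 = 0.3420.
(The classical prediction exceeds c; the relativistic result does not.)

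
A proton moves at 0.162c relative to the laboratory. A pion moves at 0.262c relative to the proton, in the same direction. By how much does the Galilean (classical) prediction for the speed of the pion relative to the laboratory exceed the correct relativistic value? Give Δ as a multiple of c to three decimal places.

Δ = 0.017c

Galilean: u_cl = 0.262 + 0.162 = 0.4240.
Relativistic: u_rel = (0.262 + 0.162) / (1 + 0.262·0.162) = 0.4240/1.0424 = 0.4067.
Δ = 0.4240 − 0.4067 = 0.0173.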